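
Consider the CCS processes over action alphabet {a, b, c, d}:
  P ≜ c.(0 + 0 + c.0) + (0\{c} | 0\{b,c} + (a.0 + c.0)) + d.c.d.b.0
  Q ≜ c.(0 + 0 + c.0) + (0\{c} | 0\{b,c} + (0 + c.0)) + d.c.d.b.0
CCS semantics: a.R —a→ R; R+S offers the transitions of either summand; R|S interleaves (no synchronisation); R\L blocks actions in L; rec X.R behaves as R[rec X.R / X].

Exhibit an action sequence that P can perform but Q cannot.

a

Reachable graph of P (6 states):
  u0 = c.(0 + 0 + c.0) + (0\{c} | 0\{b,c} + (a.0 + c.0)) + d.c.d.b.0 :: —a→ u1, —c→ u1, —c→ u2, —d→ u3
  u1 = 0 :: stopped
  u2 = 0 + 0 + c.0 :: —c→ u1
  u3 = c.d.b.0 :: —c→ u4
  u4 = d.b.0 :: —d→ u5
  u5 = b.0 :: —b→ u1
Reachable graph of Q (6 states):
  v0 = c.(0 + 0 + c.0) + (0\{c} | 0\{b,c} + (0 + c.0)) + d.c.d.b.0 :: —c→ v1, —c→ v2, —d→ v3
  v1 = 0 :: stopped
  v2 = 0 + 0 + c.0 :: —c→ v1
  v3 = c.d.b.0 :: —c→ v4
  v4 = d.b.0 :: —d→ v5
  v5 = b.0 :: —b→ v1
Trace ⟨a⟩ through P, begin at {u0}:
  step 1 (a): {u1}
  — P admits the full trace.
Trace ⟨a⟩ through Q, begin at {v0}:
  step 1 (a): ∅ (Q stuck)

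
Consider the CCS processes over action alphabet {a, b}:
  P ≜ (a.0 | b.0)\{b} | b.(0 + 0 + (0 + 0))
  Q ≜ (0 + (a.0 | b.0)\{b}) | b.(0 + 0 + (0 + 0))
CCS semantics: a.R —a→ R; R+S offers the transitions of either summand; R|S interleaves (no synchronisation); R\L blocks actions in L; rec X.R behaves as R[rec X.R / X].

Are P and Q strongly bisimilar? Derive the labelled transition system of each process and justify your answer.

LTS(P): 4 reachable states
  s0 = (a.0 | b.0)\{b} | b.(0 + 0 + (0 + 0)) has moves -a-> s1, -b-> s2
  s1 = (0 | b.0)\{b} | b.(0 + 0 + (0 + 0)) has moves -b-> s3
  s2 = (a.0 | b.0)\{b} | (0 + 0 + (0 + 0)) has moves -a-> s3
  s3 = (0 | b.0)\{b} | (0 + 0 + (0 + 0)) has moves (no moves)
LTS(Q): 4 reachable states
  t0 = (0 + (a.0 | b.0)\{b}) | b.(0 + 0 + (0 + 0)) has moves -a-> t1, -b-> t2
  t1 = (0 | b.0)\{b} | b.(0 + 0 + (0 + 0)) has moves -b-> t3
  t2 = (0 + (a.0 | b.0)\{b}) | (0 + 0 + (0 + 0)) has moves -a-> t3
  t3 = (0 | b.0)\{b} | (0 + 0 + (0 + 0)) has moves (no moves)
Coarsest stable partition (strong bisimilarity classes):
  B0 = {s0, t0}
  B1 = {s1, t1}
  B2 = {s3, t3}
  B3 = {s2, t2}
s0 ∈ B0, t0 ∈ B0 → same block

P ~ Q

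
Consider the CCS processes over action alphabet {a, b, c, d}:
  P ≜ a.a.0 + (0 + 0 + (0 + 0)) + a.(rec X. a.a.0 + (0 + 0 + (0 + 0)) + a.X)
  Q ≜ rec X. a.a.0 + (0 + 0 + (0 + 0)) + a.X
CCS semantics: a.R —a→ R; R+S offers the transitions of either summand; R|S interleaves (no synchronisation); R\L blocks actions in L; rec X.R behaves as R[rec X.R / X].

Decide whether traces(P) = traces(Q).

traces(P) = traces(Q)

P's transition system — 4 states:
  m0 = a.a.0 + (0 + 0 + (0 + 0)) + a.(rec X. a.a.0 + (0 + 0 + (0 + 0)) + a.X) | =a=> m1, =a=> m2
  m1 = a.0 | =a=> m3
  m2 = rec X. a.a.0 + (0 + 0 + (0 + 0)) + a.X | =a=> m1, =a=> m2
  m3 = 0 | (no moves)
Q's transition system — 3 states:
  n0 = rec X. a.a.0 + (0 + 0 + (0 + 0)) + a.X | =a=> n0, =a=> n1
  n1 = a.0 | =a=> n2
  n2 = 0 | (no moves)
Bisimilarity quotient blocks:
  B0 = {m0, m2, n0}
  B1 = {m1, n1}
  B2 = {m3, n2}
m0 ∈ B0, n0 ∈ B0 → same block
Bisimilar ⇒ trace-equivalent.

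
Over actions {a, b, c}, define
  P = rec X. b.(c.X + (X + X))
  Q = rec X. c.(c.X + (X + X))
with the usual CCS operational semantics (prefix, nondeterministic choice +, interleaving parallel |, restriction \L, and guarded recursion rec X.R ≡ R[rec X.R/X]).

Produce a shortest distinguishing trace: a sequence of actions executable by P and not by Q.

b

P's transition system — 2 states:
  m0 = rec X. b.(c.X + (X + X)) → ··b··> m1
  m1 = c.(rec X. b.(c.X + (X + X))) + ((rec X. b.(c.X + (X + X))) + (rec X. b.(c.X + (X + X)))) → ··b··> m1, ··c··> m0
Q's transition system — 2 states:
  n0 = rec X. c.(c.X + (X + X)) → ··c··> n1
  n1 = c.(rec X. c.(c.X + (X + X))) + ((rec X. c.(c.X + (X + X))) + (rec X. c.(c.X + (X + X)))) → ··c··> n0, ··c··> n1
Trace ⟨b⟩ through P, begin at {m0}:
  after b @ step 1: {m1}
  P completes σ.
Trace ⟨b⟩ through Q, begin at {n0}:
  after b @ step 1: no successor for Q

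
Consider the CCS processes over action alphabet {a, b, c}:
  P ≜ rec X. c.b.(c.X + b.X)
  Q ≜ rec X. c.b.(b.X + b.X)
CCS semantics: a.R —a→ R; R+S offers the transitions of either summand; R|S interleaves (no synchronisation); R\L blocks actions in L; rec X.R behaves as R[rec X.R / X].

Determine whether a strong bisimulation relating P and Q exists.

not bisimilar

LTS(P): 3 reachable states
  p0 = rec X. c.b.(c.X + b.X) :: —c→ p1
  p1 = b.(c.(rec X. c.b.(c.X + b.X)) + b.(rec X. c.b.(c.X + b.X))) :: —b→ p2
  p2 = c.(rec X. c.b.(c.X + b.X)) + b.(rec X. c.b.(c.X + b.X)) :: —b→ p0, —c→ p0
LTS(Q): 3 reachable states
  q0 = rec X. c.b.(b.X + b.X) :: —c→ q1
  q1 = b.(b.(rec X. c.b.(b.X + b.X)) + b.(rec X. c.b.(b.X + b.X))) :: —b→ q2
  q2 = b.(rec X. c.b.(b.X + b.X)) + b.(rec X. c.b.(b.X + b.X)) :: —b→ q0
Coarsest stable partition (strong bisimilarity classes):
  B0 = {p0}
  B1 = {p1}
  B2 = {p2}
  B3 = {q0}
  B4 = {q1}
  B5 = {q2}
p0 ∈ B0, q0 ∈ B3 → different blocks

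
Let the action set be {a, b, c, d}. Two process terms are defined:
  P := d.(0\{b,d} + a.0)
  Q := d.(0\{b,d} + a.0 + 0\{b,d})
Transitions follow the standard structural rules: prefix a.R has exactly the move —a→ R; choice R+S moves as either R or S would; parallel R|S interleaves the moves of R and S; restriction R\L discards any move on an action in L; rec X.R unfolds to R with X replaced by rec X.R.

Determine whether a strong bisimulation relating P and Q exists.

LTS(P): 3 reachable states
  m0 = d.(0\{b,d} + a.0) → —d→ m1
  m1 = 0\{b,d} + a.0 → —a→ m2
  m2 = 0 → ∅
LTS(Q): 3 reachable states
  n0 = d.(0\{b,d} + a.0 + 0\{b,d}) → —d→ n1
  n1 = 0\{b,d} + a.0 + 0\{b,d} → —a→ n2
  n2 = 0 → ∅
Partition-refinement fixed point:
  B0 = {m0, n0}
  B1 = {m1, n1}
  B2 = {m2, n2}
m0 ∈ B0, n0 ∈ B0 → same block

YES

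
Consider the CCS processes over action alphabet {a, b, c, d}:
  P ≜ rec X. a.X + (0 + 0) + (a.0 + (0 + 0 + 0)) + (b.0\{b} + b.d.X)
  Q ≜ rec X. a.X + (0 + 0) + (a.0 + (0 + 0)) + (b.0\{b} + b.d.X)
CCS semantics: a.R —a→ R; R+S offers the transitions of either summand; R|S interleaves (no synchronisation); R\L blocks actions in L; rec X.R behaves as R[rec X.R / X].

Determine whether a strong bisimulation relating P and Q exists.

P's transition system — 4 states:
  p0 = rec X. a.X + (0 + 0) + (a.0 + (0 + 0 + 0)) + (b.0\{b} + b.d.X) :: ··a··> p0, ··a··> p1, ··b··> p2, ··b··> p3
  p1 = 0 :: (no moves)
  p2 = 0\{b} :: (no moves)
  p3 = d.(rec X. a.X + (0 + 0) + (a.0 + (0 + 0 + 0)) + (b.0\{b} + b.d.X)) :: ··d··> p0
Q's transition system — 4 states:
  q0 = rec X. a.X + (0 + 0) + (a.0 + (0 + 0)) + (b.0\{b} + b.d.X) :: ··a··> q0, ··a··> q1, ··b··> q2, ··b··> q3
  q1 = 0 :: (no moves)
  q2 = 0\{b} :: (no moves)
  q3 = d.(rec X. a.X + (0 + 0) + (a.0 + (0 + 0)) + (b.0\{b} + b.d.X)) :: ··d··> q0
Coarsest stable partition (strong bisimilarity classes):
  B0 = {p0, q0}
  B1 = {p1, p2, q1, q2}
  B2 = {p3, q3}
p0 ∈ B0, q0 ∈ B0 → same block

bisimilar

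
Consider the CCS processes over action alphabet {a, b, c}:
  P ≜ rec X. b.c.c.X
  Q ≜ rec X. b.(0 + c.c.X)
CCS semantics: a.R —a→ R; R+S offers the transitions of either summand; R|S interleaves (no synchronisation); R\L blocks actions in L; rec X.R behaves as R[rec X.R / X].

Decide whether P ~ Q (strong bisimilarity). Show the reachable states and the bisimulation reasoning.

Reachable graph of P (3 states):
  m0 = rec X. b.c.c.X | ··b··> m1
  m1 = c.c.(rec X. b.c.c.X) | ··c··> m2
  m2 = c.(rec X. b.c.c.X) | ··c··> m0
Reachable graph of Q (3 states):
  n0 = rec X. b.(0 + c.c.X) | ··b··> n1
  n1 = 0 + c.c.(rec X. b.(0 + c.c.X)) | ··c··> n2
  n2 = c.(rec X. b.(0 + c.c.X)) | ··c··> n0
Bisimilarity quotient blocks:
  B0 = {m0, n0}
  B1 = {m1, n1}
  B2 = {m2, n2}
m0 ∈ B0, n0 ∈ B0 → same block

P ~ Q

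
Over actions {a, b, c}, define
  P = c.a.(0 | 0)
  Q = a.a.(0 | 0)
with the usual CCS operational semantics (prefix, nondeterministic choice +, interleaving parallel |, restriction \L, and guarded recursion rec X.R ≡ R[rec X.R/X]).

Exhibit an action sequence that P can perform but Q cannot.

c

Reachable graph of P (3 states):
  u0 = c.a.(0 | 0) → -c-> u1
  u1 = a.(0 | 0) → -a-> u2
  u2 = 0 | 0 → deadlocked
Reachable graph of Q (3 states):
  v0 = a.a.(0 | 0) → -a-> v1
  v1 = a.(0 | 0) → -a-> v2
  v2 = 0 | 0 → deadlocked
Run σ = ⟨c⟩ on P: start {u0}
  after c @ step 1: {u1}
  — P admits the full trace.
Run σ = ⟨c⟩ on Q: start {v0}
  after c @ step 1: ∅  — Q cannot continue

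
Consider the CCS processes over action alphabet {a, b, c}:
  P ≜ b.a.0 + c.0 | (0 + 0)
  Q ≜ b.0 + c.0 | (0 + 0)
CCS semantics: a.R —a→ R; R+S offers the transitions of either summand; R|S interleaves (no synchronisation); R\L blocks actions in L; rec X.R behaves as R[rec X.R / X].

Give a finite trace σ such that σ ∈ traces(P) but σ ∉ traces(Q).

LTS(P): 4 reachable states
  m0 = b.a.0 + c.0 | (0 + 0) has moves =b=> m1, =c=> m2
  m1 = a.0 has moves =a=> m3
  m2 = 0 | (0 + 0) has moves ∅
  m3 = 0 has moves ∅
LTS(Q): 3 reachable states
  n0 = b.0 + c.0 | (0 + 0) has moves =b=> n1, =c=> n2
  n1 = 0 has moves ∅
  n2 = 0 | (0 + 0) has moves ∅
Trace ⟨ba⟩ through P, begin at {m0}:
  after b @ step 1: {m1}
  after a @ step 2: {m3}
  P completes σ.
Trace ⟨ba⟩ through Q, begin at {n0}:
  after b @ step 1: {n1}
  after a @ step 2: ∅ (Q stuck)

ba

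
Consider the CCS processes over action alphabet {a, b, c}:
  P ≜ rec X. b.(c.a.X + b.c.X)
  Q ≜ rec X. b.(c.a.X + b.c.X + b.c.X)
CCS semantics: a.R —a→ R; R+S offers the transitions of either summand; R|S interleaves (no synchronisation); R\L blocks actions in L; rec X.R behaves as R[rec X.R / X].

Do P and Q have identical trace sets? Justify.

trace-equivalent

P's transition system — 4 states:
  p0 = rec X. b.(c.a.X + b.c.X) has moves —b→ p1
  p1 = c.a.(rec X. b.(c.a.X + b.c.X)) + b.c.(rec X. b.(c.a.X + b.c.X)) has moves —b→ p2, —c→ p3
  p2 = c.(rec X. b.(c.a.X + b.c.X)) has moves —c→ p0
  p3 = a.(rec X. b.(c.a.X + b.c.X)) has moves —a→ p0
Q's transition system — 4 states:
  q0 = rec X. b.(c.a.X + b.c.X + b.c.X) has moves —b→ q1
  q1 = c.a.(rec X. b.(c.a.X + b.c.X + b.c.X)) + b.c.(rec X. b.(c.a.X + b.c.X + b.c.X)) + b.c.(rec X. b.(c.a.X + b.c.X + b.c.X)) has moves —b→ q2, —c→ q3
  q2 = c.(rec X. b.(c.a.X + b.c.X + b.c.X)) has moves —c→ q0
  q3 = a.(rec X. b.(c.a.X + b.c.X + b.c.X)) has moves —a→ q0
Bisimilarity quotient blocks:
  B0 = {p0, q0}
  B1 = {p1, q1}
  B2 = {p2, q2}
  B3 = {p3, q3}
p0 ∈ B0, q0 ∈ B0 → same block
Bisimilar ⇒ trace-equivalent.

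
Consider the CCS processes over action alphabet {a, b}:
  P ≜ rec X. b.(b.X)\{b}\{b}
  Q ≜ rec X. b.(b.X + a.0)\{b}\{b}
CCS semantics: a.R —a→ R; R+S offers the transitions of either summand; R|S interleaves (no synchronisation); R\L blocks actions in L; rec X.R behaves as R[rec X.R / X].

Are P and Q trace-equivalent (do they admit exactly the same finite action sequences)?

Reachable graph of P (2 states):
  s0 = rec X. b.(b.X)\{b}\{b} | —b→ s1
  s1 = (b.(rec X. b.(b.X)\{b}\{b}))\{b}\{b} | ∅
Reachable graph of Q (3 states):
  t0 = rec X. b.(b.X + a.0)\{b}\{b} | —b→ t1
  t1 = (b.(rec X. b.(b.X + a.0)\{b}\{b}) + a.0)\{b}\{b} | —a→ t2
  t2 = 0\{b}\{b} | ∅
Trace ⟨ba⟩ through Q, begin at {t0}:
  step 1 (b): {t1}
  step 2 (a): {t2}
  ✓ Q
Trace ⟨ba⟩ through P, begin at {s0}:
  step 1 (b): {s1}
  step 2 (a): ∅ (P stuck)

NO — witness ⟨ba⟩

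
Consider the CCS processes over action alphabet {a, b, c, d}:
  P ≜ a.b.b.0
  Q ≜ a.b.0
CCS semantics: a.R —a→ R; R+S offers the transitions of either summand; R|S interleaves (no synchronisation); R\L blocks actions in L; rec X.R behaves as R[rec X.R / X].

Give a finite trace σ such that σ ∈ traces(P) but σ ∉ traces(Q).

abb

Reachable graph of P (4 states):
  u0 = a.b.b.0 :: ··a··> u1
  u1 = b.b.0 :: ··b··> u2
  u2 = b.0 :: ··b··> u3
  u3 = 0 :: (no moves)
Reachable graph of Q (3 states):
  v0 = a.b.0 :: ··a··> v1
  v1 = b.0 :: ··b··> v2
  v2 = 0 :: (no moves)
Run σ = ⟨abb⟩ on P: start {u0}
  step 1 (a): {u1}
  step 2 (b): {u2}
  step 3 (b): {u3}
  P completes σ.
Run σ = ⟨abb⟩ on Q: start {v0}
  step 1 (a): {v1}
  step 2 (b): {v2}
  step 3 (b): ∅  — Q cannot continue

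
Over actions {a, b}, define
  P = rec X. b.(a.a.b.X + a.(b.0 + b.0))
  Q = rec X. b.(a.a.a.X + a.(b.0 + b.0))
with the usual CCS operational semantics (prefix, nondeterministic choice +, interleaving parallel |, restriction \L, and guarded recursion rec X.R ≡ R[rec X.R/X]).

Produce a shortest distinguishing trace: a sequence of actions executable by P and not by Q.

baab

LTS(P): 6 reachable states
  m0 = rec X. b.(a.a.b.X + a.(b.0 + b.0)) has moves —b→ m1
  m1 = a.a.b.(rec X. b.(a.a.b.X + a.(b.0 + b.0))) + a.(b.0 + b.0) has moves —a→ m2, —a→ m3
  m2 = a.b.(rec X. b.(a.a.b.X + a.(b.0 + b.0))) has moves —a→ m4
  m3 = b.0 + b.0 has moves —b→ m5
  m4 = b.(rec X. b.(a.a.b.X + a.(b.0 + b.0))) has moves —b→ m0
  m5 = 0 has moves stopped
LTS(Q): 6 reachable states
  n0 = rec X. b.(a.a.a.X + a.(b.0 + b.0)) has moves —b→ n1
  n1 = a.a.a.(rec X. b.(a.a.a.X + a.(b.0 + b.0))) + a.(b.0 + b.0) has moves —a→ n2, —a→ n3
  n2 = a.a.(rec X. b.(a.a.a.X + a.(b.0 + b.0))) has moves —a→ n4
  n3 = b.0 + b.0 has moves —b→ n5
  n4 = a.(rec X. b.(a.a.a.X + a.(b.0 + b.0))) has moves —a→ n0
  n5 = 0 has moves stopped
Trace ⟨baab⟩ through P, begin at {m0}:
  step 1 (b): {m1}
  step 2 (a): {m2, m3}
  step 3 (a): {m4}
  step 4 (b): {m0}
  — P admits the full trace.
Trace ⟨baab⟩ through Q, begin at {n0}:
  step 1 (b): {n1}
  step 2 (a): {n2, n3}
  step 3 (a): {n4}
  step 4 (b): no successor for Q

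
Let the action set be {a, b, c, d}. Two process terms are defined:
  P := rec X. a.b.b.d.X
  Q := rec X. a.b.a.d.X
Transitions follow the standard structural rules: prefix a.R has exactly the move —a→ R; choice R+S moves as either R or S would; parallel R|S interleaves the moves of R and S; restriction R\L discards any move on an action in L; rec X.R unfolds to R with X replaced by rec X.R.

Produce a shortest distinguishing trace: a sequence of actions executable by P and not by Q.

abb

LTS(P): 4 reachable states
  u0 = rec X. a.b.b.d.X | —a→ u1
  u1 = b.b.d.(rec X. a.b.b.d.X) | —b→ u2
  u2 = b.d.(rec X. a.b.b.d.X) | —b→ u3
  u3 = d.(rec X. a.b.b.d.X) | —d→ u0
LTS(Q): 4 reachable states
  v0 = rec X. a.b.a.d.X | —a→ v1
  v1 = b.a.d.(rec X. a.b.a.d.X) | —b→ v2
  v2 = a.d.(rec X. a.b.a.d.X) | —a→ v3
  v3 = d.(rec X. a.b.a.d.X) | —d→ v0
Trace ⟨abb⟩ through P, begin at {u0}:
  step 1 (a): {u1}
  step 2 (b): {u2}
  step 3 (b): {u3}
  ✓ P
Trace ⟨abb⟩ through Q, begin at {v0}:
  step 1 (a): {v1}
  step 2 (b): {v2}
  step 3 (b): ∅ (Q stuck)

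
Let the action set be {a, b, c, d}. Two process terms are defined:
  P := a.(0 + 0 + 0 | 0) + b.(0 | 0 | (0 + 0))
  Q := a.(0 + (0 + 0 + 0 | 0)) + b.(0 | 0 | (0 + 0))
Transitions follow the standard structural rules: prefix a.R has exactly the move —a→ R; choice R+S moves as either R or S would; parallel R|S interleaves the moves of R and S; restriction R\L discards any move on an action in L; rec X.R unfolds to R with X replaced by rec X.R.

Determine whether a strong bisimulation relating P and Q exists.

LTS(P): 3 reachable states
  p0 = a.(0 + 0 + 0 | 0) + b.(0 | 0 | (0 + 0)) → --a--▸ p1, --b--▸ p2
  p1 = 0 + 0 + 0 | 0 → ·
  p2 = 0 | 0 | (0 + 0) → ·
LTS(Q): 3 reachable states
  q0 = a.(0 + (0 + 0 + 0 | 0)) + b.(0 | 0 | (0 + 0)) → --a--▸ q1, --b--▸ q2
  q1 = 0 + (0 + 0 + 0 | 0) → ·
  q2 = 0 | 0 | (0 + 0) → ·
Bisimilarity quotient blocks:
  B0 = {p0, q0}
  B1 = {p1, p2, q1, q2}
p0 ∈ B0, q0 ∈ B0 → same block

YES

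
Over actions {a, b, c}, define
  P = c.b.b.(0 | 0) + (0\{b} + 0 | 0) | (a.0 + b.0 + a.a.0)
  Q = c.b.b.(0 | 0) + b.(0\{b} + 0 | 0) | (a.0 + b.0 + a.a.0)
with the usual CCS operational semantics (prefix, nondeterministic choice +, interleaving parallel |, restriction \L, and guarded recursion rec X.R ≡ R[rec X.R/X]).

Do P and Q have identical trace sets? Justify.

P's transition system — 6 states:
  s0 = c.b.b.(0 | 0) + (0\{b} + 0 | 0) | (a.0 + b.0 + a.a.0) has moves =a=> s1, =a=> s2, =b=> s1, =c=> s3
  s1 = (0\{b} + 0 | 0) | 0 has moves stopped
  s2 = (0\{b} + 0 | 0) | a.0 has moves =a=> s1
  s3 = b.b.(0 | 0) has moves =b=> s4
  s4 = b.(0 | 0) has moves =b=> s5
  s5 = 0 | 0 has moves stopped
Q's transition system — 9 states:
  t0 = c.b.b.(0 | 0) + b.(0\{b} + 0 | 0) | (a.0 + b.0 + a.a.0) has moves =a=> t1, =a=> t2, =b=> t1, =b=> t3, =c=> t4
  t1 = b.(0\{b} + 0 | 0) | 0 has moves =b=> t5
  t2 = b.(0\{b} + 0 | 0) | a.0 has moves =a=> t1, =b=> t6
  t3 = (0\{b} + 0 | 0) | (a.0 + b.0 + a.a.0) has moves =a=> t5, =a=> t6, =b=> t5
  t4 = b.b.(0 | 0) has moves =b=> t7
  t5 = (0\{b} + 0 | 0) | 0 has moves stopped
  t6 = (0\{b} + 0 | 0) | a.0 has moves =a=> t5
  t7 = b.(0 | 0) has moves =b=> t8
  t8 = 0 | 0 has moves stopped
Run σ = ⟨ab⟩ on Q: start {t0}
  after a @ step 1: {t1, t2}
  after b @ step 2: {t5, t6}
  — Q admits the full trace.
Run σ = ⟨ab⟩ on P: start {s0}
  after a @ step 1: {s1, s2}
  after b @ step 2: no successor for P

trace-distinct — witness ⟨ab⟩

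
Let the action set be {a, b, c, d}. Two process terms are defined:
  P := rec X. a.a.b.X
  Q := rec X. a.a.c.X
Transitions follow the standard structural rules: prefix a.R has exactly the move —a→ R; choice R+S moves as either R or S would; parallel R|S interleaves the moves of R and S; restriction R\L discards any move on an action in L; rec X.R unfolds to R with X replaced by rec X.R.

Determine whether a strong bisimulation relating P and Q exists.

P's transition system — 3 states:
  s0 = rec X. a.a.b.X has moves --a--▸ s1
  s1 = a.b.(rec X. a.a.b.X) has moves --a--▸ s2
  s2 = b.(rec X. a.a.b.X) has moves --b--▸ s0
Q's transition system — 3 states:
  t0 = rec X. a.a.c.X has moves --a--▸ t1
  t1 = a.c.(rec X. a.a.c.X) has moves --a--▸ t2
  t2 = c.(rec X. a.a.c.X) has moves --c--▸ t0
Bisimilarity quotient blocks:
  B0 = {s0}
  B1 = {s1}
  B2 = {s2}
  B3 = {t0}
  B4 = {t1}
  B5 = {t2}
s0 ∈ B0, t0 ∈ B3 → different blocks

NO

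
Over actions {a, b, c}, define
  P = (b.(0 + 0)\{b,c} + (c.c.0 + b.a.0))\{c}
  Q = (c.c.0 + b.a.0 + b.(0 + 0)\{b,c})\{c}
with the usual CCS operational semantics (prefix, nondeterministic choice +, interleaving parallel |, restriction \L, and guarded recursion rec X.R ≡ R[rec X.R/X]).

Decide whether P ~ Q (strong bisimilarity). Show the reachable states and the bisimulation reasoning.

bisimilar

Reachable graph of P (4 states):
  m0 = (b.(0 + 0)\{b,c} + (c.c.0 + b.a.0))\{c} :: --b--▸ m1, --b--▸ m2
  m1 = (0 + 0)\{b,c}\{c} :: (no moves)
  m2 = (a.0)\{c} :: --a--▸ m3
  m3 = 0\{c} :: (no moves)
Reachable graph of Q (4 states):
  n0 = (c.c.0 + b.a.0 + b.(0 + 0)\{b,c})\{c} :: --b--▸ n1, --b--▸ n2
  n1 = (0 + 0)\{b,c}\{c} :: (no moves)
  n2 = (a.0)\{c} :: --a--▸ n3
  n3 = 0\{c} :: (no moves)
Partition-refinement fixed point:
  B0 = {m0, n0}
  B1 = {m2, n2}
  B2 = {m1, m3, n1, n3}
m0 ∈ B0, n0 ∈ B0 → same block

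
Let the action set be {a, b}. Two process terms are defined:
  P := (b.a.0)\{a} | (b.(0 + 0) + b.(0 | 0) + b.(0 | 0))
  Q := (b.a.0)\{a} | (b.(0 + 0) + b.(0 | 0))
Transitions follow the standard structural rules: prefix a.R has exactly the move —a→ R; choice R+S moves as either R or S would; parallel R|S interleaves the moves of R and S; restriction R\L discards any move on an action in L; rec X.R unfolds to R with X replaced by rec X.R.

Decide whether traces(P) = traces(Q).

LTS(P): 6 reachable states
  s0 = (b.a.0)\{a} | (b.(0 + 0) + b.(0 | 0) + b.(0 | 0)) :: —b→ s1, —b→ s2, —b→ s3
  s1 = (a.0)\{a} | (b.(0 + 0) + b.(0 | 0) + b.(0 | 0)) :: —b→ s4, —b→ s5
  s2 = (b.a.0)\{a} | (0 + 0) :: —b→ s4
  s3 = (b.a.0)\{a} | (0 | 0) :: —b→ s5
  s4 = (a.0)\{a} | (0 + 0) :: ∅
  s5 = (a.0)\{a} | (0 | 0) :: ∅
LTS(Q): 6 reachable states
  t0 = (b.a.0)\{a} | (b.(0 + 0) + b.(0 | 0)) :: —b→ t1, —b→ t2, —b→ t3
  t1 = (a.0)\{a} | (b.(0 + 0) + b.(0 | 0)) :: —b→ t4, —b→ t5
  t2 = (b.a.0)\{a} | (0 + 0) :: —b→ t4
  t3 = (b.a.0)\{a} | (0 | 0) :: —b→ t5
  t4 = (a.0)\{a} | (0 + 0) :: ∅
  t5 = (a.0)\{a} | (0 | 0) :: ∅
Partition-refinement fixed point:
  B0 = {s0, t0}
  B1 = {s1, s2, s3, t1, t2, t3}
  B2 = {s4, s5, t4, t5}
s0 ∈ B0, t0 ∈ B0 → same block
Bisimilar ⇒ trace-equivalent.

trace-equivalent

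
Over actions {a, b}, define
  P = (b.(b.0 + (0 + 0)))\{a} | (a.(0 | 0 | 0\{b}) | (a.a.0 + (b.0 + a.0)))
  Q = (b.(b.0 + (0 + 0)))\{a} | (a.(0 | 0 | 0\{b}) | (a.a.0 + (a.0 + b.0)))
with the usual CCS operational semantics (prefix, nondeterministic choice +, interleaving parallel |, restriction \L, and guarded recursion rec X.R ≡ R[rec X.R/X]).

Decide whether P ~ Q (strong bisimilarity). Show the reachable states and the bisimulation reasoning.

YES

P's transition system — 18 states:
  s0 = (b.(b.0 + (0 + 0)))\{a} | (a.(0 | 0 | 0\{b}) | (a.a.0 + (b.0 + a.0))) → ··a··> s1, ··a··> s2, ··a··> s3, ··b··> s2, ··b··> s4
  s1 = (b.(b.0 + (0 + 0)))\{a} | (0 | 0 | 0\{b} | (a.a.0 + (b.0 + a.0))) → ··a··> s5, ··a··> s6, ··b··> s5, ··b··> s7
  s2 = (b.(b.0 + (0 + 0)))\{a} | (a.(0 | 0 | 0\{b}) | 0) → ··a··> s5, ··b··> s8
  s3 = (b.(b.0 + (0 + 0)))\{a} | (a.(0 | 0 | 0\{b}) | a.0) → ··a··> s2, ··a··> s6, ··b··> s9
  s4 = (b.0 + (0 + 0))\{a} | (a.(0 | 0 | 0\{b}) | (a.a.0 + (b.0 + a.0))) → ··a··> s7, ··a··> s8, ··a··> s9, ··b··> s10, ··b··> s8
  s5 = (b.(b.0 + (0 + 0)))\{a} | (0 | 0 | 0\{b} | 0) → ··b··> s11
  s6 = (b.(b.0 + (0 + 0)))\{a} | (0 | 0 | 0\{b} | a.0) → ··a··> s5, ··b··> s12
  s7 = (b.0 + (0 + 0))\{a} | (0 | 0 | 0\{b} | (a.a.0 + (b.0 + a.0))) → ··a··> s11, ··a··> s12, ··b··> s11, ··b··> s13
  s8 = (b.0 + (0 + 0))\{a} | (a.(0 | 0 | 0\{b}) | 0) → ··a··> s11, ··b··> s14
  s9 = (b.0 + (0 + 0))\{a} | (a.(0 | 0 | 0\{b}) | a.0) → ··a··> s12, ··a··> s8, ··b··> s15
  s10 = 0\{a} | (a.(0 | 0 | 0\{b}) | (a.a.0 + (b.0 + a.0))) → ··a··> s13, ··a··> s14, ··a··> s15, ··b··> s14
  s11 = (b.0 + (0 + 0))\{a} | (0 | 0 | 0\{b} | 0) → ··b··> s16
  s12 = (b.0 + (0 + 0))\{a} | (0 | 0 | 0\{b} | a.0) → ··a··> s11, ··b··> s17
  s13 = 0\{a} | (0 | 0 | 0\{b} | (a.a.0 + (b.0 + a.0))) → ··a··> s16, ··a··> s17, ··b··> s16
  s14 = 0\{a} | (a.(0 | 0 | 0\{b}) | 0) → ··a··> s16
  s15 = 0\{a} | (a.(0 | 0 | 0\{b}) | a.0) → ··a··> s14, ··a··> s17
  s16 = 0\{a} | (0 | 0 | 0\{b} | 0) → stopped
  s17 = 0\{a} | (0 | 0 | 0\{b} | a.0) → ··a··> s16
Q's transition system — 18 states:
  t0 = (b.(b.0 + (0 + 0)))\{a} | (a.(0 | 0 | 0\{b}) | (a.a.0 + (a.0 + b.0))) → ··a··> t1, ··a··> t2, ··a··> t3, ··b··> t2, ··b··> t4
  t1 = (b.(b.0 + (0 + 0)))\{a} | (0 | 0 | 0\{b} | (a.a.0 + (a.0 + b.0))) → ··a··> t5, ··a··> t6, ··b··> t5, ··b··> t7
  t2 = (b.(b.0 + (0 + 0)))\{a} | (a.(0 | 0 | 0\{b}) | 0) → ··a··> t5, ··b··> t8
  t3 = (b.(b.0 + (0 + 0)))\{a} | (a.(0 | 0 | 0\{b}) | a.0) → ··a··> t2, ··a··> t6, ··b··> t9
  t4 = (b.0 + (0 + 0))\{a} | (a.(0 | 0 | 0\{b}) | (a.a.0 + (a.0 + b.0))) → ··a··> t7, ··a··> t8, ··a··> t9, ··b··> t10, ··b··> t8
  t5 = (b.(b.0 + (0 + 0)))\{a} | (0 | 0 | 0\{b} | 0) → ··b··> t11
  t6 = (b.(b.0 + (0 + 0)))\{a} | (0 | 0 | 0\{b} | a.0) → ··a··> t5, ··b··> t12
  t7 = (b.0 + (0 + 0))\{a} | (0 | 0 | 0\{b} | (a.a.0 + (a.0 + b.0))) → ··a··> t11, ··a··> t12, ··b··> t11, ··b··> t13
  t8 = (b.0 + (0 + 0))\{a} | (a.(0 | 0 | 0\{b}) | 0) → ··a··> t11, ··b··> t14
  t9 = (b.0 + (0 + 0))\{a} | (a.(0 | 0 | 0\{b}) | a.0) → ··a··> t12, ··a··> t8, ··b··> t15
  t10 = 0\{a} | (a.(0 | 0 | 0\{b}) | (a.a.0 + (a.0 + b.0))) → ··a··> t13, ··a··> t14, ··a··> t15, ··b··> t14
  t11 = (b.0 + (0 + 0))\{a} | (0 | 0 | 0\{b} | 0) → ··b··> t16
  t12 = (b.0 + (0 + 0))\{a} | (0 | 0 | 0\{b} | a.0) → ··a··> t11, ··b··> t17
  t13 = 0\{a} | (0 | 0 | 0\{b} | (a.a.0 + (a.0 + b.0))) → ··a··> t16, ··a··> t17, ··b··> t16
  t14 = 0\{a} | (a.(0 | 0 | 0\{b}) | 0) → ··a··> t16
  t15 = 0\{a} | (a.(0 | 0 | 0\{b}) | a.0) → ··a··> t14, ··a··> t17
  t16 = 0\{a} | (0 | 0 | 0\{b} | 0) → stopped
  t17 = 0\{a} | (0 | 0 | 0\{b} | a.0) → ··a··> t16
Partition-refinement fixed point:
  B0 = {s0, t0}
  B1 = {s4, t4}
  B2 = {s10, t10}
  B3 = {s14, s17, t14, t17}
  B4 = {s16, t16}
  B5 = {s15, t15}
  B6 = {s13, t13}
  B7 = {s12, s8, t12, t8}
  B8 = {s11, t11}
  B9 = {s7, t7}
  B10 = {s9, t9}
  B11 = {s2, s6, t2, t6}
  B12 = {s5, t5}
  B13 = {s1, t1}
  B14 = {s3, t3}
s0 ∈ B0, t0 ∈ B0 → same block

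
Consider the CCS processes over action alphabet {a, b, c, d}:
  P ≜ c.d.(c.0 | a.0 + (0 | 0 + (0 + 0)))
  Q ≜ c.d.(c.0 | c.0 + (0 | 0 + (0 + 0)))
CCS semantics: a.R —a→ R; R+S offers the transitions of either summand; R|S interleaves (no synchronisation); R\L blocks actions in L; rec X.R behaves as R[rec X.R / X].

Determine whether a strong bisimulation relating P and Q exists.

not bisimilar

P's transition system — 6 states:
  m0 = c.d.(c.0 | a.0 + (0 | 0 + (0 + 0))) | ··c··> m1
  m1 = d.(c.0 | a.0 + (0 | 0 + (0 + 0))) | ··d··> m2
  m2 = c.0 | a.0 + (0 | 0 + (0 + 0)) | ··a··> m3, ··c··> m4
  m3 = c.0 | 0 | ··c··> m5
  m4 = 0 | a.0 | ··a··> m5
  m5 = 0 | 0 | stopped
Q's transition system — 6 states:
  n0 = c.d.(c.0 | c.0 + (0 | 0 + (0 + 0))) | ··c··> n1
  n1 = d.(c.0 | c.0 + (0 | 0 + (0 + 0))) | ··d··> n2
  n2 = c.0 | c.0 + (0 | 0 + (0 + 0)) | ··c··> n3, ··c··> n4
  n3 = 0 | c.0 | ··c··> n5
  n4 = c.0 | 0 | ··c··> n5
  n5 = 0 | 0 | stopped
Coarsest stable partition (strong bisimilarity classes):
  B0 = {m0}
  B1 = {m1}
  B2 = {m2}
  B3 = {m3, n3, n4}
  B4 = {m5, n5}
  B5 = {m4}
  B6 = {n0}
  B7 = {n1}
  B8 = {n2}
m0 ∈ B0, n0 ∈ B6 → different blocks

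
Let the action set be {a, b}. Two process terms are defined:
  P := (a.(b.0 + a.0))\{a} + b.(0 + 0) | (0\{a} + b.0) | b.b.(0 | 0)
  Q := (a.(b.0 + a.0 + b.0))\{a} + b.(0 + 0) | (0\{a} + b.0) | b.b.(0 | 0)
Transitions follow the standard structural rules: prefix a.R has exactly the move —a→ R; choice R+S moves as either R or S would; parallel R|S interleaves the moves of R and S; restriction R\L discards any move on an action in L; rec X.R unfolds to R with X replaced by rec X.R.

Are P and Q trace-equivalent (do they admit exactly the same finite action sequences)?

YES

Reachable graph of P (12 states):
  p0 = (a.(b.0 + a.0))\{a} + b.(0 + 0) | (0\{a} + b.0) | b.b.(0 | 0) | --b--▸ p1, --b--▸ p2, --b--▸ p3
  p1 = (0 + 0) | (0\{a} + b.0) | b.b.(0 | 0) | --b--▸ p4, --b--▸ p5
  p2 = b.(0 + 0) | (0\{a} + b.0) | b.(0 | 0) | --b--▸ p4, --b--▸ p6, --b--▸ p7
  p3 = b.(0 + 0) | 0 | b.b.(0 | 0) | --b--▸ p5, --b--▸ p7
  p4 = (0 + 0) | (0\{a} + b.0) | b.(0 | 0) | --b--▸ p8, --b--▸ p9
  p5 = (0 + 0) | 0 | b.b.(0 | 0) | --b--▸ p9
  p6 = b.(0 + 0) | (0\{a} + b.0) | (0 | 0) | --b--▸ p10, --b--▸ p8
  p7 = b.(0 + 0) | 0 | b.(0 | 0) | --b--▸ p10, --b--▸ p9
  p8 = (0 + 0) | (0\{a} + b.0) | (0 | 0) | --b--▸ p11
  p9 = (0 + 0) | 0 | b.(0 | 0) | --b--▸ p11
  p10 = b.(0 + 0) | 0 | (0 | 0) | --b--▸ p11
  p11 = (0 + 0) | 0 | (0 | 0) | ·
Reachable graph of Q (12 states):
  q0 = (a.(b.0 + a.0 + b.0))\{a} + b.(0 + 0) | (0\{a} + b.0) | b.b.(0 | 0) | --b--▸ q1, --b--▸ q2, --b--▸ q3
  q1 = (0 + 0) | (0\{a} + b.0) | b.b.(0 | 0) | --b--▸ q4, --b--▸ q5
  q2 = b.(0 + 0) | (0\{a} + b.0) | b.(0 | 0) | --b--▸ q4, --b--▸ q6, --b--▸ q7
  q3 = b.(0 + 0) | 0 | b.b.(0 | 0) | --b--▸ q5, --b--▸ q7
  q4 = (0 + 0) | (0\{a} + b.0) | b.(0 | 0) | --b--▸ q8, --b--▸ q9
  q5 = (0 + 0) | 0 | b.b.(0 | 0) | --b--▸ q9
  q6 = b.(0 + 0) | (0\{a} + b.0) | (0 | 0) | --b--▸ q10, --b--▸ q8
  q7 = b.(0 + 0) | 0 | b.(0 | 0) | --b--▸ q10, --b--▸ q9
  q8 = (0 + 0) | (0\{a} + b.0) | (0 | 0) | --b--▸ q11
  q9 = (0 + 0) | 0 | b.(0 | 0) | --b--▸ q11
  q10 = b.(0 + 0) | 0 | (0 | 0) | --b--▸ q11
  q11 = (0 + 0) | 0 | (0 | 0) | ·
Coarsest stable partition (strong bisimilarity classes):
  B0 = {p0, q0}
  B1 = {p1, p2, p3, q1, q2, q3}
  B2 = {p4, p5, p6, p7, q4, q5, q6, q7}
  B3 = {p10, p8, p9, q10, q8, q9}
  B4 = {p11, q11}
p0 ∈ B0, q0 ∈ B0 → same block
Bisimilar ⇒ trace-equivalent.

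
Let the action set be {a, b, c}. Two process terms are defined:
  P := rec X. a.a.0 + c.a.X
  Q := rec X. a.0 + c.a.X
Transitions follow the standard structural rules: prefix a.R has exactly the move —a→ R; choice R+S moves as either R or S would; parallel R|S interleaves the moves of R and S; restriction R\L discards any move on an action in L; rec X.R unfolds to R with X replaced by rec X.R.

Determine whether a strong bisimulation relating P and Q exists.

P ≁ Q

Reachable graph of P (4 states):
  u0 = rec X. a.a.0 + c.a.X has moves ··a··> u1, ··c··> u2
  u1 = a.0 has moves ··a··> u3
  u2 = a.(rec X. a.a.0 + c.a.X) has moves ··a··> u0
  u3 = 0 has moves ∅
Reachable graph of Q (3 states):
  v0 = rec X. a.0 + c.a.X has moves ··a··> v1, ··c··> v2
  v1 = 0 has moves ∅
  v2 = a.(rec X. a.0 + c.a.X) has moves ··a··> v0
Partition-refinement fixed point:
  B0 = {u0}
  B1 = {u2}
  B2 = {u1}
  B3 = {u3, v1}
  B4 = {v0}
  B5 = {v2}
u0 ∈ B0, v0 ∈ B4 → different blocks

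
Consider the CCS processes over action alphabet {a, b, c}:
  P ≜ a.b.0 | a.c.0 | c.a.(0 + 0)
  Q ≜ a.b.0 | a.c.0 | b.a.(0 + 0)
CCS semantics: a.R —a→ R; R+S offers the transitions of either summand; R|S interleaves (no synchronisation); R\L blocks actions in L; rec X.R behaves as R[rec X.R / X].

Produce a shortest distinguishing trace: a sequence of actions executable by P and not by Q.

c

LTS(P): 27 reachable states
  u0 = a.b.0 | a.c.0 | c.a.(0 + 0) | =a=> u1, =a=> u2, =c=> u3
  u1 = a.b.0 | c.0 | c.a.(0 + 0) | =a=> u4, =c=> u5, =c=> u6
  u2 = b.0 | a.c.0 | c.a.(0 + 0) | =a=> u4, =b=> u7, =c=> u8
  u3 = a.b.0 | a.c.0 | a.(0 + 0) | =a=> u6, =a=> u8, =a=> u9
  u4 = b.0 | c.0 | c.a.(0 + 0) | =b=> u10, =c=> u11, =c=> u12
  u5 = a.b.0 | 0 | c.a.(0 + 0) | =a=> u11, =c=> u13
  u6 = a.b.0 | c.0 | a.(0 + 0) | =a=> u12, =a=> u14, =c=> u13
  u7 = 0 | a.c.0 | c.a.(0 + 0) | =a=> u10, =c=> u15
  u8 = b.0 | a.c.0 | a.(0 + 0) | =a=> u12, =a=> u16, =b=> u15
  u9 = a.b.0 | a.c.0 | (0 + 0) | =a=> u14, =a=> u16
  u10 = 0 | c.0 | c.a.(0 + 0) | =c=> u17, =c=> u18
  u11 = b.0 | 0 | c.a.(0 + 0) | =b=> u17, =c=> u19
  u12 = b.0 | c.0 | a.(0 + 0) | =a=> u20, =b=> u18, =c=> u19
  u13 = a.b.0 | 0 | a.(0 + 0) | =a=> u19, =a=> u21
  u14 = a.b.0 | c.0 | (0 + 0) | =a=> u20, =c=> u21
  u15 = 0 | a.c.0 | a.(0 + 0) | =a=> u18, =a=> u22
  u16 = b.0 | a.c.0 | (0 + 0) | =a=> u20, =b=> u22
  u17 = 0 | 0 | c.a.(0 + 0) | =c=> u23
  u18 = 0 | c.0 | a.(0 + 0) | =a=> u24, =c=> u23
  u19 = b.0 | 0 | a.(0 + 0) | =a=> u25, =b=> u23
  u20 = b.0 | c.0 | (0 + 0) | =b=> u24, =c=> u25
  u21 = a.b.0 | 0 | (0 + 0) | =a=> u25
  u22 = 0 | a.c.0 | (0 + 0) | =a=> u24
  u23 = 0 | 0 | a.(0 + 0) | =a=> u26
  u24 = 0 | c.0 | (0 + 0) | =c=> u26
  u25 = b.0 | 0 | (0 + 0) | =b=> u26
  u26 = 0 | 0 | (0 + 0) | stopped
LTS(Q): 27 reachable states
  v0 = a.b.0 | a.c.0 | b.a.(0 + 0) | =a=> v1, =a=> v2, =b=> v3
  v1 = a.b.0 | c.0 | b.a.(0 + 0) | =a=> v4, =b=> v5, =c=> v6
  v2 = b.0 | a.c.0 | b.a.(0 + 0) | =a=> v4, =b=> v7, =b=> v8
  v3 = a.b.0 | a.c.0 | a.(0 + 0) | =a=> v5, =a=> v8, =a=> v9
  v4 = b.0 | c.0 | b.a.(0 + 0) | =b=> v10, =b=> v11, =c=> v12
  v5 = a.b.0 | c.0 | a.(0 + 0) | =a=> v11, =a=> v13, =c=> v14
  v6 = a.b.0 | 0 | b.a.(0 + 0) | =a=> v12, =b=> v14
  v7 = 0 | a.c.0 | b.a.(0 + 0) | =a=> v10, =b=> v15
  v8 = b.0 | a.c.0 | a.(0 + 0) | =a=> v11, =a=> v16, =b=> v15
  v9 = a.b.0 | a.c.0 | (0 + 0) | =a=> v13, =a=> v16
  v10 = 0 | c.0 | b.a.(0 + 0) | =b=> v17, =c=> v18
  v11 = b.0 | c.0 | a.(0 + 0) | =a=> v19, =b=> v17, =c=> v20
  v12 = b.0 | 0 | b.a.(0 + 0) | =b=> v18, =b=> v20
  v13 = a.b.0 | c.0 | (0 + 0) | =a=> v19, =c=> v21
  v14 = a.b.0 | 0 | a.(0 + 0) | =a=> v20, =a=> v21
  v15 = 0 | a.c.0 | a.(0 + 0) | =a=> v17, =a=> v22
  v16 = b.0 | a.c.0 | (0 + 0) | =a=> v19, =b=> v22
  v17 = 0 | c.0 | a.(0 + 0) | =a=> v23, =c=> v24
  v18 = 0 | 0 | b.a.(0 + 0) | =b=> v24
  v19 = b.0 | c.0 | (0 + 0) | =b=> v23, =c=> v25
  v20 = b.0 | 0 | a.(0 + 0) | =a=> v25, =b=> v24
  v21 = a.b.0 | 0 | (0 + 0) | =a=> v25
  v22 = 0 | a.c.0 | (0 + 0) | =a=> v23
  v23 = 0 | c.0 | (0 + 0) | =c=> v26
  v24 = 0 | 0 | a.(0 + 0) | =a=> v26
  v25 = b.0 | 0 | (0 + 0) | =b=> v26
  v26 = 0 | 0 | (0 + 0) | stopped
Executing c from P (initial set {u0}):
  [1] c ⇒ {u3}
  ✓ P
Executing c from Q (initial set {v0}):
  [1] c ⇒ ∅ (Q stuck)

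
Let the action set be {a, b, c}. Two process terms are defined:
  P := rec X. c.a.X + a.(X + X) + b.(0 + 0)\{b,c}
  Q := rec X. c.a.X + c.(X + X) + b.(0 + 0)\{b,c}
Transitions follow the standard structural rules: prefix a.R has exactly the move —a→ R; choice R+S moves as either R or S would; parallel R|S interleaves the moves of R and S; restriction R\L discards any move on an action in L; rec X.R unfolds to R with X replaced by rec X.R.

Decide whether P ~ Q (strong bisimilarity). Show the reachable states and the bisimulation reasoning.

not bisimilar

P's transition system — 4 states:
  p0 = rec X. c.a.X + a.(X + X) + b.(0 + 0)\{b,c} ⊢ -a-> p1, -b-> p2, -c-> p3
  p1 = (rec X. c.a.X + a.(X + X) + b.(0 + 0)\{b,c}) + (rec X. c.a.X + a.(X + X) + b.(0 + 0)\{b,c}) ⊢ -a-> p1, -b-> p2, -c-> p3
  p2 = (0 + 0)\{b,c} ⊢ ·
  p3 = a.(rec X. c.a.X + a.(X + X) + b.(0 + 0)\{b,c}) ⊢ -a-> p0
Q's transition system — 4 states:
  q0 = rec X. c.a.X + c.(X + X) + b.(0 + 0)\{b,c} ⊢ -b-> q1, -c-> q2, -c-> q3
  q1 = (0 + 0)\{b,c} ⊢ ·
  q2 = (rec X. c.a.X + c.(X + X) + b.(0 + 0)\{b,c}) + (rec X. c.a.X + c.(X + X) + b.(0 + 0)\{b,c}) ⊢ -b-> q1, -c-> q2, -c-> q3
  q3 = a.(rec X. c.a.X + c.(X + X) + b.(0 + 0)\{b,c}) ⊢ -a-> q0
Coarsest stable partition (strong bisimilarity classes):
  B0 = {p0, p1}
  B1 = {p2, q1}
  B2 = {p3}
  B3 = {q0, q2}
  B4 = {q3}
p0 ∈ B0, q0 ∈ B3 → different blocks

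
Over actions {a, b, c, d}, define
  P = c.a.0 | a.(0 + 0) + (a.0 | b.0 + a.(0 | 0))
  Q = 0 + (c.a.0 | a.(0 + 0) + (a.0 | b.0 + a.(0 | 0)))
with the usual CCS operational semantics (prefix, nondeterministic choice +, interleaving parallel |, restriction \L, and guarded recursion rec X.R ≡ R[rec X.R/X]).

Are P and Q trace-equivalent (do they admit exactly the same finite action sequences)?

Reachable graph of P (9 states):
  s0 = c.a.0 | a.(0 + 0) + (a.0 | b.0 + a.(0 | 0)) has moves ··a··> s1, ··a··> s2, ··a··> s3, ··b··> s4, ··c··> s5
  s1 = 0 | 0 has moves ·
  s2 = 0 | b.0 has moves ··b··> s1
  s3 = c.a.0 | (0 + 0) has moves ··c··> s6
  s4 = a.0 | 0 has moves ··a··> s1
  s5 = a.0 | a.(0 + 0) has moves ··a··> s6, ··a··> s7
  s6 = a.0 | (0 + 0) has moves ··a··> s8
  s7 = 0 | a.(0 + 0) has moves ··a··> s8
  s8 = 0 | (0 + 0) has moves ·
Reachable graph of Q (9 states):
  t0 = 0 + (c.a.0 | a.(0 + 0) + (a.0 | b.0 + a.(0 | 0))) has moves ··a··> t1, ··a··> t2, ··a··> t3, ··b··> t4, ··c··> t5
  t1 = 0 | 0 has moves ·
  t2 = 0 | b.0 has moves ··b··> t1
  t3 = c.a.0 | (0 + 0) has moves ··c··> t6
  t4 = a.0 | 0 has moves ··a··> t1
  t5 = a.0 | a.(0 + 0) has moves ··a··> t6, ··a··> t7
  t6 = a.0 | (0 + 0) has moves ··a··> t8
  t7 = 0 | a.(0 + 0) has moves ··a··> t8
  t8 = 0 | (0 + 0) has moves ·
Partition-refinement fixed point:
  B0 = {s0, t0}
  B1 = {s3, t3}
  B2 = {s4, s6, s7, t4, t6, t7}
  B3 = {s1, s8, t1, t8}
  B4 = {s2, t2}
  B5 = {s5, t5}
s0 ∈ B0, t0 ∈ B0 → same block
Bisimilar ⇒ trace-equivalent.

traces(P) = traces(Q)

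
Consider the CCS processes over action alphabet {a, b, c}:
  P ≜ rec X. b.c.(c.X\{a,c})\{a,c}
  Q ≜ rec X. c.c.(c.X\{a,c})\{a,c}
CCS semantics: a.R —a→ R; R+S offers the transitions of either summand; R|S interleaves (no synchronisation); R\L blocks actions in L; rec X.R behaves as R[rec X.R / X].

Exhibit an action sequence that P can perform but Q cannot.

b

P's transition system — 3 states:
  u0 = rec X. b.c.(c.X\{a,c})\{a,c} has moves -b-> u1
  u1 = c.(c.(rec X. b.c.(c.X\{a,c})\{a,c})\{a,c})\{a,c} has moves -c-> u2
  u2 = (c.(rec X. b.c.(c.X\{a,c})\{a,c})\{a,c})\{a,c} has moves ·
Q's transition system — 3 states:
  v0 = rec X. c.c.(c.X\{a,c})\{a,c} has moves -c-> v1
  v1 = c.(c.(rec X. c.c.(c.X\{a,c})\{a,c})\{a,c})\{a,c} has moves -c-> v2
  v2 = (c.(rec X. c.c.(c.X\{a,c})\{a,c})\{a,c})\{a,c} has moves ·
Trace ⟨b⟩ through P, begin at {u0}:
  [1] b ⇒ {u1}
  ✓ P
Trace ⟨b⟩ through Q, begin at {v0}:
  [1] b ⇒ ∅ (Q stuck)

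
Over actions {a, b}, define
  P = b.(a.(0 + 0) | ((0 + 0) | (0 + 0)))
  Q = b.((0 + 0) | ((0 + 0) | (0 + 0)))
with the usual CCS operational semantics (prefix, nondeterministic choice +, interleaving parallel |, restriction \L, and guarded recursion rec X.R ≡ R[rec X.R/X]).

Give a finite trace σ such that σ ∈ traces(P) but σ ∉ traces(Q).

ba

Reachable graph of P (3 states):
  u0 = b.(a.(0 + 0) | ((0 + 0) | (0 + 0))) ⊢ --b--▸ u1
  u1 = a.(0 + 0) | ((0 + 0) | (0 + 0)) ⊢ --a--▸ u2
  u2 = (0 + 0) | ((0 + 0) | (0 + 0)) ⊢ (no moves)
Reachable graph of Q (2 states):
  v0 = b.((0 + 0) | ((0 + 0) | (0 + 0))) ⊢ --b--▸ v1
  v1 = (0 + 0) | ((0 + 0) | (0 + 0)) ⊢ (no moves)
Run σ = ⟨ba⟩ on P: start {u0}
  [1] b ⇒ {u1}
  [2] a ⇒ {u2}
  ✓ P
Run σ = ⟨ba⟩ on Q: start {v0}
  [1] b ⇒ {v1}
  [2] a ⇒ no successor for Q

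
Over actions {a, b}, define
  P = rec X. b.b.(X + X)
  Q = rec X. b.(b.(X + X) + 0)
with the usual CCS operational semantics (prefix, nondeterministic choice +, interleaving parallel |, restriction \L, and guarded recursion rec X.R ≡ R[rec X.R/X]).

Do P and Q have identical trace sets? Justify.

Reachable graph of P (3 states):
  s0 = rec X. b.b.(X + X) → =b=> s1
  s1 = b.((rec X. b.b.(X + X)) + (rec X. b.b.(X + X))) → =b=> s2
  s2 = (rec X. b.b.(X + X)) + (rec X. b.b.(X + X)) → =b=> s1
Reachable graph of Q (3 states):
  t0 = rec X. b.(b.(X + X) + 0) → =b=> t1
  t1 = b.((rec X. b.(b.(X + X) + 0)) + (rec X. b.(b.(X + X) + 0))) + 0 → =b=> t2
  t2 = (rec X. b.(b.(X + X) + 0)) + (rec X. b.(b.(X + X) + 0)) → =b=> t1
Bisimilarity quotient blocks:
  B0 = {s0, s1, s2, t0, t1, t2}
s0 ∈ B0, t0 ∈ B0 → same block
Bisimilar ⇒ trace-equivalent.

YES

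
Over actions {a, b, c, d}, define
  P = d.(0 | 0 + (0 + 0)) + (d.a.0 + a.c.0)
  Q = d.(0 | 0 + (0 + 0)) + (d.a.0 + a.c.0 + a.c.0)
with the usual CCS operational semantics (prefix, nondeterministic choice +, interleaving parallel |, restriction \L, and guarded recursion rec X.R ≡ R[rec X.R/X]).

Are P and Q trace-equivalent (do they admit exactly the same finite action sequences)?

P's transition system — 5 states:
  u0 = d.(0 | 0 + (0 + 0)) + (d.a.0 + a.c.0) | —a→ u1, —d→ u2, —d→ u3
  u1 = c.0 | —c→ u4
  u2 = 0 | 0 + (0 + 0) | ∅
  u3 = a.0 | —a→ u4
  u4 = 0 | ∅
Q's transition system — 5 states:
  v0 = d.(0 | 0 + (0 + 0)) + (d.a.0 + a.c.0 + a.c.0) | —a→ v1, —d→ v2, —d→ v3
  v1 = c.0 | —c→ v4
  v2 = 0 | 0 + (0 + 0) | ∅
  v3 = a.0 | —a→ v4
  v4 = 0 | ∅
Coarsest stable partition (strong bisimilarity classes):
  B0 = {u0, v0}
  B1 = {u3, v3}
  B2 = {u2, u4, v2, v4}
  B3 = {u1, v1}
u0 ∈ B0, v0 ∈ B0 → same block
Bisimilar ⇒ trace-equivalent.

trace-equivalent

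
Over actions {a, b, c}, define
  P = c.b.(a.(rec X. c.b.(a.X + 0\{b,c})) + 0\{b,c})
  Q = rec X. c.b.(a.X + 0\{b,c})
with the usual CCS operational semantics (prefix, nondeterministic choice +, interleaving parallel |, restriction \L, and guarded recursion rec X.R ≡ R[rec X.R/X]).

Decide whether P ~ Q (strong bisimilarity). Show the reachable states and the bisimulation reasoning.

Reachable graph of P (4 states):
  s0 = c.b.(a.(rec X. c.b.(a.X + 0\{b,c})) + 0\{b,c}) → —c→ s1
  s1 = b.(a.(rec X. c.b.(a.X + 0\{b,c})) + 0\{b,c}) → —b→ s2
  s2 = a.(rec X. c.b.(a.X + 0\{b,c})) + 0\{b,c} → —a→ s3
  s3 = rec X. c.b.(a.X + 0\{b,c}) → —c→ s1
Reachable graph of Q (3 states):
  t0 = rec X. c.b.(a.X + 0\{b,c}) → —c→ t1
  t1 = b.(a.(rec X. c.b.(a.X + 0\{b,c})) + 0\{b,c}) → —b→ t2
  t2 = a.(rec X. c.b.(a.X + 0\{b,c})) + 0\{b,c} → —a→ t0
Coarsest stable partition (strong bisimilarity classes):
  B0 = {s0, s3, t0}
  B1 = {s1, t1}
  B2 = {s2, t2}
s0 ∈ B0, t0 ∈ B0 → same block

P ~ Q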